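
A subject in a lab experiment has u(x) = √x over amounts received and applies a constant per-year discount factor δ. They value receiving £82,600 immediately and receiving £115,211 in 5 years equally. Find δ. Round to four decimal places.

The payoff in 5 years is discounted by δ^5, so u(82600) = δ^5·u(115211) and δ^5 = u(82600)/u(115211).
With u(x) = √x: δ^5 = √82600/√115211 = √(82600/115211) = 0.84673.
Taking the 5th root: δ = 0.84673^(1/5) ≈ 0.9673.

δ ≈ 0.9673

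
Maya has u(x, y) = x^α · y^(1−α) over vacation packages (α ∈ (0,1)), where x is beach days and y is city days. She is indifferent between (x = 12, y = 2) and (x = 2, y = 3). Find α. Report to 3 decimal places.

Indifference: 12^α · 2^(1−α) = 2^α · 3^(1−α).
(12/2)^α = (3/2)^(1−α); take logs: α·ln(12/2) = (1−α)·ln(3/2), i.e. α·1.791759 = (1−α)·0.405465.
Thus α·(2.197224) = 0.405465, so α = 0.405465/2.197224 ≈ 0.185.

α ≈ 0.185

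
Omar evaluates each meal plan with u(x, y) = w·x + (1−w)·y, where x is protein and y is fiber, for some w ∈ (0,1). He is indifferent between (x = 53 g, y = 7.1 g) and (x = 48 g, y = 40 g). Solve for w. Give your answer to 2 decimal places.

u(53,7.1) = u(48,40) means w·53 + (1−w)·7.1 = w·48 + (1−w)·40.
Collecting terms: w·5 = (1−w)·32.9.
Hence w = 32.9/(5+32.9) = 32.9/37.9 = 0.87.

w = 0.87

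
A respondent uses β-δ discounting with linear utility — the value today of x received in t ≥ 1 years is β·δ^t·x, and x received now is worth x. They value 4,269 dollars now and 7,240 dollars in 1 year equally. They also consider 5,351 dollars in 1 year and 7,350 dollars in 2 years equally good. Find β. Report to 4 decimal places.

β ≈ 0.8099

The second indifference involves only future payoffs, so β cancels: β·δ^1·5351 = β·δ^2·7350, giving δ = 5351/7350 = 0.72803.
Now use the now-vs-future pair: 4269 = β·δ·7240 gives β = 4269/(0.72803·7240) ≈ 0.8099.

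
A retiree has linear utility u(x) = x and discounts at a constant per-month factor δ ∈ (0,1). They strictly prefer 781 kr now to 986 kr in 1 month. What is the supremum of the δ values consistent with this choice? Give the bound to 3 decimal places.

Under u(x) = x this choice says 781 > δ·986.
So δ < 781/986 = 0.79209.

δ < 0.792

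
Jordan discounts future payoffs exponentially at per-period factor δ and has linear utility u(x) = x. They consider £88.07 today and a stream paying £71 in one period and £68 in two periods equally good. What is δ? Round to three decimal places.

Present value of the stream is 71·δ + 68·δ². Indifference gives 71δ + 68δ² = 88.07.
So 68δ² + 71δ − 88.07 = 0.
δ = (−71 + √(71² + 4·68·88.07)) / (2·68) = (−71 + √28996.04) / 136 ≈ 0.730.

δ ≈ 0.730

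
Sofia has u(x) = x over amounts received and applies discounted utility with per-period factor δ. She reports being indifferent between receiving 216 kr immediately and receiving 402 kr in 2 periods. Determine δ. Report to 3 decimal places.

Equating discounted utilities: u(216) = δ^2·u(402) ⇒ δ^2 = u(216)/u(402).
With u(x) = x: δ^2 = 216/402 = 0.53731.
So δ = 0.53731^(1/2) ≈ 0.733.

δ ≈ 0.733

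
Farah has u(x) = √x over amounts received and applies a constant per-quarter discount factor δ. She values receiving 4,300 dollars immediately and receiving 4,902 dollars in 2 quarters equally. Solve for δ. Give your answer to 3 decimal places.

The payoff in 2 quarters is discounted by δ^2, so u(4300) = δ^2·u(4902) and δ^2 = u(4300)/u(4902).
With u(x) = √x: δ^2 = √4300/√4902 = √(4300/4902) = 0.93659.
Hence δ = (0.93659)^(1/2) = 0.96777.

δ ≈ 0.968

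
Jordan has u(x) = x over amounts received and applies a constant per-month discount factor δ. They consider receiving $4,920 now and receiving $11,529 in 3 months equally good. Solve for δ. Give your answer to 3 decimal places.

δ ≈ 0.753

Equating discounted utilities: u(4920) = δ^3·u(11529) ⇒ δ^3 = u(4920)/u(11529).
With u(x) = x: δ^3 = 4920/11529 = 0.42675.
Hence δ = (0.42675)^(1/3) = 0.75288.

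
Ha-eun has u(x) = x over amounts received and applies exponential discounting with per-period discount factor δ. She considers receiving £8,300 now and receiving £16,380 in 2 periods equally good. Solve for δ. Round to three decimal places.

δ ≈ 0.712

Indifference means u(8300) = δ^2 · u(16380), so δ^2 = u(8300)/u(16380).
With u(x) = x: δ^2 = 8300/16380 = 0.50672.
Hence δ = (0.50672)^(1/2) = 0.71184.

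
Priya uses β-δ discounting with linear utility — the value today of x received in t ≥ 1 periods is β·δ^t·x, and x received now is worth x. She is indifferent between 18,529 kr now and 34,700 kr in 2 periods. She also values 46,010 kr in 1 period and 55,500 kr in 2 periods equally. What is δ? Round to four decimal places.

δ ≈ 0.8290

The second indifference involves only future payoffs, so β cancels: β·δ^1·46010 = β·δ^2·55500, giving δ = 46010/55500 = 0.82901.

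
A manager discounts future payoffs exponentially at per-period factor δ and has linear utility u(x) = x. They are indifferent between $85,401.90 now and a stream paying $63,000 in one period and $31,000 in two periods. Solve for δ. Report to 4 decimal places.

Equating present values: 85401.90 = 63000δ + 31000δ².
Rearranged: 31000δ² + 63000δ − 85401.90 = 0.
By the quadratic formula (taking the positive root), δ = (−63000 + √14558835600.00) / 62000 ≈ 0.9300.

δ ≈ 0.9300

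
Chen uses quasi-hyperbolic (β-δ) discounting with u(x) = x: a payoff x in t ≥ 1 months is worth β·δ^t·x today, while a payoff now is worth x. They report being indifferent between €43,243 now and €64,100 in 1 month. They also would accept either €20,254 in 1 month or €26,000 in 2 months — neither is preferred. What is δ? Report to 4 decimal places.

Both payoffs in the second observation are in the future, so β drops out: δ^1·20254 = δ^2·26000 ⇒ δ = 20254/26000 = 0.77900.

δ ≈ 0.7790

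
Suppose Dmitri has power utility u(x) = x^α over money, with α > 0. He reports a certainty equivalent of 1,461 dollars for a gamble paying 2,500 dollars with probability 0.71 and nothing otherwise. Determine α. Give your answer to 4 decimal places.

α ≈ 0.6376

Since u(0) = 0, the lottery's EU is 0.71·2500^α.
Indifference: 1461^α = 0.71·2500^α, so (1461/2500)^α = 0.71.
Taking logs: α·ln(1461/2500) = ln(0.71), so α = -0.3424903 / -0.5371696 ≈ 0.6376.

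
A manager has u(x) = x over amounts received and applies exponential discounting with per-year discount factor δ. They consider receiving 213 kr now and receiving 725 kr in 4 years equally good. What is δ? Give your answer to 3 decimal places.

δ ≈ 0.736

The payoff in 4 years is discounted by δ^4, so u(213) = δ^4·u(725) and δ^4 = u(213)/u(725).
With u(x) = x: δ^4 = 213/725 = 0.29379.
Hence δ = (0.29379)^(1/4) = 0.73622.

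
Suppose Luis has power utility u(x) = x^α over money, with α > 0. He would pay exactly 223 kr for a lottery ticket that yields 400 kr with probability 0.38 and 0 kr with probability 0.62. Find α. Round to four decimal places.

Since u(0) = 0, the lottery's EU is 0.38·400^α.
Equating: 223^α = 0.38·400^α, i.e. 0.5575^α = 0.38.
α = ln(0.38) / ln(223/400) = -0.9675840/-0.5842928 ≈ 1.6560.

α ≈ 1.6560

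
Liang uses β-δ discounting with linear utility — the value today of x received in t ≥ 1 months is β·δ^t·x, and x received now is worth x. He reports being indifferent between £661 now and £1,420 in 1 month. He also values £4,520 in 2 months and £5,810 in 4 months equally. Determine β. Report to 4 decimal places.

β ≈ 0.5278

Both payoffs in the second observation are in the future, so β drops out: δ^2·4520 = δ^4·5810 ⇒ δ^2 = 4520/5810 = 0.77797, so δ = 0.88203.
Substituting δ into 661 = β·δ·1420: β = 661/(1252.476) ≈ 0.5278.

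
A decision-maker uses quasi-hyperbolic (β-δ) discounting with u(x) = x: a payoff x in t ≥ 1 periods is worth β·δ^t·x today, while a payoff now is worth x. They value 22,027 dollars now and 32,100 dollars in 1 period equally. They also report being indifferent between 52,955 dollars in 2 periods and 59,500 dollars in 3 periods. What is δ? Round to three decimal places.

δ ≈ 0.890

Both payoffs in the second observation are in the future, so β drops out: δ^2·52955 = δ^3·59500 ⇒ δ = 52955/59500 = 0.89000.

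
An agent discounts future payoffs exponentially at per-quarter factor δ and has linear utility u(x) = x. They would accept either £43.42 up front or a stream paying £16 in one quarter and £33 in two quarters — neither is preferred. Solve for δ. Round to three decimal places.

The stream is worth 16δ + 33δ² today, so 16δ + 33δ² = 43.42.
Rearranged: 33δ² + 16δ − 43.42 = 0.
By the quadratic formula (taking the positive root), δ = (−16 + √5987.44) / 66 ≈ 0.930.

δ ≈ 0.930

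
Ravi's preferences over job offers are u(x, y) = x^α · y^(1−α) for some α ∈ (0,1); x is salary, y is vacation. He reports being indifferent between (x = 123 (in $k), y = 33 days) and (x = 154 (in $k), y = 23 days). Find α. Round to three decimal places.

Indifference: 123^α · 33^(1−α) = 154^α · 23^(1−α).
(123/154)^α = (23/33)^(1−α); take logs: α·ln(123/154) = (1−α)·ln(23/33), i.e. α·-0.224768 = (1−α)·-0.361013.
Thus α·(-0.585781) = -0.361013, so α = -0.361013/-0.585781 ≈ 0.616.

α ≈ 0.616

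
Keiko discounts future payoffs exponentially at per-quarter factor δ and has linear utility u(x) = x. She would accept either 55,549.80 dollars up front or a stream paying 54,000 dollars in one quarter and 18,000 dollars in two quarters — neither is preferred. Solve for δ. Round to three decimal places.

δ ≈ 0.810

Equating present values: 55549.80 = 54000δ + 18000δ².
That is, 18000δ² + 54000δ − 55549.80 = 0, a quadratic in δ.
δ = (−54000 + √(54000² + 4·18000·55549.80)) / (2·18000) = (−54000 + √6915585600.00) / 36000 ≈ 0.810.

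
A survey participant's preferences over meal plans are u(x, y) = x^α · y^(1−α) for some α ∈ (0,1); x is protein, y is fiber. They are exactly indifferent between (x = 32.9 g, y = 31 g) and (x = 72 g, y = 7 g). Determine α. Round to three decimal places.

α ≈ 0.655

The Cobb–Douglas utilities coincide, so 32.9^α·31^(1−α) = 72^α·7^(1−α).
(32.9/72)^α = (7/31)^(1−α); take logs: α·ln(32.9/72) = (1−α)·ln(7/31), i.e. α·-0.783193 = (1−α)·-1.488077.
So α/(1−α) = (-1.488077)/(-0.783193) = 1.900013, and α = 1.900013/2.900013 ≈ 0.655.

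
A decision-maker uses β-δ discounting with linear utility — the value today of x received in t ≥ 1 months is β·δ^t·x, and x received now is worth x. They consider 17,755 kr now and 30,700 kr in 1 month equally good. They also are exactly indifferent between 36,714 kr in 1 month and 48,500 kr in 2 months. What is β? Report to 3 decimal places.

β ≈ 0.764

From the later pair, β·δ^1·36714 = β·δ^2·48500; dividing through, δ = 36714/48500 = 0.75699.
The first indifference: 17755 = β·δ·30700, so β = 17755/(δ·30700) = 17755/(0.75699·30700) ≈ 0.764.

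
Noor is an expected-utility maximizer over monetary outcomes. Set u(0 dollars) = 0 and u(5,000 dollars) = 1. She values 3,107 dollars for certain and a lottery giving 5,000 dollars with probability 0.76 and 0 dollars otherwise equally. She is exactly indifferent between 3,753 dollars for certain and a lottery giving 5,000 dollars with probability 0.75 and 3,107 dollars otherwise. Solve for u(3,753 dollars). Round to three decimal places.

0.940

From the first indifference, u(3,107 dollars) = 0.76·u(5,000 dollars) + 0.24·u(0 dollars) = 0.76·1 + 0.24·0 = 0.76.
Then u(3,753 dollars) = 0.75·u(5,000 dollars) + 0.25·u(3,107 dollars) = 0.75·1.00 + 0.25·0.76 = 0.9400.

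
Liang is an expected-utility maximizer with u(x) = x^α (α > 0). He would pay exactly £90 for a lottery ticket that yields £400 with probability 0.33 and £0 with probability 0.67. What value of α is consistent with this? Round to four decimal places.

EU(lottery) = 0.33·400^α + 0.67·0 = 0.33·400^α.
Equating: 90^α = 0.33·400^α, i.e. 0.2250^α = 0.33.
α = ln(0.33) / ln(90/400) = -1.1086626/-1.4916549 ≈ 0.7432.

α ≈ 0.7432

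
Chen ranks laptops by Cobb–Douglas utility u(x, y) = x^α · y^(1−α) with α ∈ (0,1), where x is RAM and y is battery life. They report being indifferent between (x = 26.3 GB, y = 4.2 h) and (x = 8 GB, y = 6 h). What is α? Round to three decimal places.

The Cobb–Douglas utilities coincide, so 26.3^α·4.2^(1−α) = 8^α·6^(1−α).
(26.3/8)^α = (6/4.2)^(1−α); take logs: α·ln(26.3/8) = (1−α)·ln(6/4.2), i.e. α·1.190127 = (1−α)·0.356675.
With A = 1.190127 and B = 0.356675: α·A = (1−α)·B, so α = B/(A+B) = 0.356675/1.546802 ≈ 0.231.

α ≈ 0.231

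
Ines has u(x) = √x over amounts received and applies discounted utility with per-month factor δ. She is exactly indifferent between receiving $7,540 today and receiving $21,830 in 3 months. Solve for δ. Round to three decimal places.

δ ≈ 0.838

Equating discounted utilities: u(7540) = δ^3·u(21830) ⇒ δ^3 = u(7540)/u(21830).
With u(x) = √x: δ^3 = √7540/√21830 = √(7540/21830) = 0.58770.
Taking the cube root: δ = 0.58770^(1/3) ≈ 0.838.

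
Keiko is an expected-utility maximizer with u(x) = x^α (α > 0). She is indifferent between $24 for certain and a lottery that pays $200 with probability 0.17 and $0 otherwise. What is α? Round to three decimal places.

α ≈ 0.836

The lottery's expected utility is 0.17·u(200) + 0.83·u(0) = 0.17·200^α (since u(0) = 0 for α > 0).
Equating: 24^α = 0.17·200^α, i.e. 0.1200^α = 0.17.
Taking logs: α·ln(24/200) = ln(0.17), so α = -1.771957 / -2.120264 ≈ 0.836.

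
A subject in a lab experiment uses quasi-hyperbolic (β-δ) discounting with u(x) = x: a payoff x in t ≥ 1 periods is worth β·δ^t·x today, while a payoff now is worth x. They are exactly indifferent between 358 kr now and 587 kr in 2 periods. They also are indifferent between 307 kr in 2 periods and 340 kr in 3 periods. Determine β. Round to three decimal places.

The second indifference involves only future payoffs, so β cancels: β·δ^2·307 = β·δ^3·340, giving δ = 307/340 = 0.90294.
The first indifference: 358 = β·δ^2·587, so β = 358/(δ^2·587) = 358/(0.81530·587) ≈ 0.748.

β ≈ 0.748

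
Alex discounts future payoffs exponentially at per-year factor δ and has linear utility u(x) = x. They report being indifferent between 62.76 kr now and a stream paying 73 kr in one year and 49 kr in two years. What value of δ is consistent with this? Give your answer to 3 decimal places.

δ ≈ 0.610

The stream is worth 73δ + 49δ² today, so 73δ + 49δ² = 62.76.
Rearranged: 49δ² + 73δ − 62.76 = 0.
By the quadratic formula (taking the positive root), δ = (−73 + √17629.96) / 98 ≈ 0.610.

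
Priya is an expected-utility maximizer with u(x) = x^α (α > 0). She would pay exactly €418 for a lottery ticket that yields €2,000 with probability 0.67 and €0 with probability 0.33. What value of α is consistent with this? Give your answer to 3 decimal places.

α ≈ 0.256

EU(lottery) = 0.67·2000^α + 0.33·0 = 0.67·2000^α.
Indifference: 418^α = 0.67·2000^α, so (418/2000)^α = 0.67.
α = ln(0.67) / ln(418/2000) = -0.400478/-1.565421 ≈ 0.256.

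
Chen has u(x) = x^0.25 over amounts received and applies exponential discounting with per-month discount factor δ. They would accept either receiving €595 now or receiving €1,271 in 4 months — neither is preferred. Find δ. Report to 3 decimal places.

Indifference means u(595) = δ^4 · u(1271), so δ^4 = u(595)/u(1271).
Since u(x) = x^0.25, δ^4 = (595/1271)^0.25 = 0.46814^0.25 = 0.82717.
So δ = 0.82717^(1/4) ≈ 0.954.

δ ≈ 0.954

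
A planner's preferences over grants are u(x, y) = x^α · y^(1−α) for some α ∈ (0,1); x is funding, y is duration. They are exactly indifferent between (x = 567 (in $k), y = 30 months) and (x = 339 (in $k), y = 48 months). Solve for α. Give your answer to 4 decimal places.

Set the two utilities equal: 567^α·30^(1−α) = 339^α·48^(1−α).
(567/339)^α = (48/30)^(1−α); take logs: α·ln(567/339) = (1−α)·ln(48/30), i.e. α·0.5143592 = (1−α)·0.4700036.
With A = 0.5143592 and B = 0.4700036: α·A = (1−α)·B, so α = B/(A+B) = 0.4700036/0.9843628 ≈ 0.4775.

α ≈ 0.4775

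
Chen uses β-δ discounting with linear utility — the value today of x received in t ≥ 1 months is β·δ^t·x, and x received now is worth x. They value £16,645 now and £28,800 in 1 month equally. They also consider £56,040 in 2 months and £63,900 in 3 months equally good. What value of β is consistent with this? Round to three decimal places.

The second indifference involves only future payoffs, so β cancels: β·δ^2·56040 = β·δ^3·63900, giving δ = 56040/63900 = 0.87700.
The first indifference: 16645 = β·δ·28800, so β = 16645/(δ·28800) = 16645/(0.87700·28800) ≈ 0.659.

β ≈ 0.659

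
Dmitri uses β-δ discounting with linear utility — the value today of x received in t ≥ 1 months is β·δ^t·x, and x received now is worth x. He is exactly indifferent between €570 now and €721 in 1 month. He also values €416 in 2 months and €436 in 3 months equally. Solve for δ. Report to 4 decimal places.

Both payoffs in the second observation are in the future, so β drops out: δ^2·416 = δ^3·436 ⇒ δ = 416/436 = 0.95413.

δ ≈ 0.9541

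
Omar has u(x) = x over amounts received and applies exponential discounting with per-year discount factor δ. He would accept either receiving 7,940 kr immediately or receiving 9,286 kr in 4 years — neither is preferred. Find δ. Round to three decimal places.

δ ≈ 0.962

Indifference means u(7940) = δ^4 · u(9286), so δ^4 = u(7940)/u(9286).
With u(x) = x: δ^4 = 7940/9286 = 0.85505.
Hence δ = (0.85505)^(1/4) = 0.96161.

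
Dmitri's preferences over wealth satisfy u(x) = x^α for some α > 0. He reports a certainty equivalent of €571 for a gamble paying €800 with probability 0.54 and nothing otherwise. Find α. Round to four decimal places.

α ≈ 1.8272

The lottery's expected utility is 0.54·u(800) + 0.46·u(0) = 0.54·800^α (since u(0) = 0 for α > 0).
Equating: 571^α = 0.54·800^α, i.e. 0.7137^α = 0.54.
Taking logs: α·ln(571/800) = ln(0.54), so α = -0.6161861 / -0.3372225 ≈ 1.8272.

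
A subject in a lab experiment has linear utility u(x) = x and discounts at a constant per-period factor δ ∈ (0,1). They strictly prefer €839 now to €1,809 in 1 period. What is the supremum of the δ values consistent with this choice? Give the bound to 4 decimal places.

δ < 0.4638

Under u(x) = x this choice says 839 > δ·1809.
So δ < 839/1809 = 0.46379.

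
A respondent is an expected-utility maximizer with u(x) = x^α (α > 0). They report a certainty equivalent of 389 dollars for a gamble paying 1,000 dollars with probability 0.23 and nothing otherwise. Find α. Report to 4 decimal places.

EU(lottery) = 0.23·1000^α + 0.77·0 = 0.23·1000^α.
Indifference: 389^α = 0.23·1000^α, so (389/1000)^α = 0.23.
Take logs: α = ln 0.23 / ln(389/1000) ≈ 1.556570.

α ≈ 1.5566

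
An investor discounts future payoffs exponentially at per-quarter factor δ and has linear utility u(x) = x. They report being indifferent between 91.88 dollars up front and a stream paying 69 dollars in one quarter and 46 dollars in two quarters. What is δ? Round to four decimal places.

Present value of the stream is 69·δ + 46·δ². Indifference gives 69δ + 46δ² = 91.88.
That is, 46δ² + 69δ − 91.88 = 0, a quadratic in δ.
The positive root is δ = [−69 + √(69² + 4·46·91.88)] / (2·46) = (−69 + 147.197)/92 ≈ 0.8500.

δ ≈ 0.8500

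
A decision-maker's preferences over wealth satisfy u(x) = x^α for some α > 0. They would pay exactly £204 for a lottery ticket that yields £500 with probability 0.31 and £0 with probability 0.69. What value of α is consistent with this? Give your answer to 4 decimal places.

α ≈ 1.3064

Since u(0) = 0, the lottery's EU is 0.31·500^α.
Equating: 204^α = 0.31·500^α, i.e. 0.4080^α = 0.31.
α = ln(0.31) / ln(204/500) = -1.1711830/-0.8964881 ≈ 1.3064.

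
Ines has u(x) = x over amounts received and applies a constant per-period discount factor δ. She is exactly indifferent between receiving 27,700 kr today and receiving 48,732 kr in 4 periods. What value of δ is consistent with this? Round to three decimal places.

δ ≈ 0.868

The payoff in 4 periods is discounted by δ^4, so u(27700) = δ^4·u(48732) and δ^4 = u(27700)/u(48732).
With u(x) = x: δ^4 = 27700/48732 = 0.56842.
Taking the 4th root: δ = 0.56842^(1/4) ≈ 0.868.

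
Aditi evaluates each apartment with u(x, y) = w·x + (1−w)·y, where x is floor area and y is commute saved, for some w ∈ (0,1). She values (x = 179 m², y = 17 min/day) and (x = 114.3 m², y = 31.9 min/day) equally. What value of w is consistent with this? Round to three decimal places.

Equating utilities: w·179 + (1−w)·17 = w·114.3 + (1−w)·31.9.
Collecting terms: w·64.7 = (1−w)·14.9.
The marginal rate of substitution is 14.9/64.7, so w = 14.9/(64.7+14.9) = 0.187.

w = 0.187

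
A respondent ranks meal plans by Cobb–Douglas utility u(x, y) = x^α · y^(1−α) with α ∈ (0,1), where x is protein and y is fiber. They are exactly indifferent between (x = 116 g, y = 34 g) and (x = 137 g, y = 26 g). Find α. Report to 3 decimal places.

Set the two utilities equal: 116^α·34^(1−α) = 137^α·26^(1−α).
(116/137)^α = (26/34)^(1−α); take logs: α·ln(116/137) = (1−α)·ln(26/34), i.e. α·-0.166391 = (1−α)·-0.268264.
Thus α·(-0.434655) = -0.268264, so α = -0.268264/-0.434655 ≈ 0.617.

α ≈ 0.617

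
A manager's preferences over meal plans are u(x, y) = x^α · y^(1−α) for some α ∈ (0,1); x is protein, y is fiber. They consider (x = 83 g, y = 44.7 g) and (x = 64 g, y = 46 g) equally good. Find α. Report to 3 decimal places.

The Cobb–Douglas utilities coincide, so 83^α·44.7^(1−α) = 64^α·46^(1−α).
(83/64)^α = (46/44.7)^(1−α); take logs: α·ln(83/64) = (1−α)·ln(46/44.7), i.e. α·0.259958 = (1−α)·0.028668.
With A = 0.259958 and B = 0.028668: α·A = (1−α)·B, so α = B/(A+B) = 0.028668/0.288626 ≈ 0.099.

α ≈ 0.099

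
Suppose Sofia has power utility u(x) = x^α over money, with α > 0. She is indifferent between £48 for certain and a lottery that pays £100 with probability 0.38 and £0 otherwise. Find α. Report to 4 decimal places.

α ≈ 1.3183

EU(lottery) = 0.38·100^α + 0.62·0 = 0.38·100^α.
Equating: 48^α = 0.38·100^α, i.e. 0.4800^α = 0.38.
Take logs: α = ln 0.38 / ln(48/100) ≈ 1.318290.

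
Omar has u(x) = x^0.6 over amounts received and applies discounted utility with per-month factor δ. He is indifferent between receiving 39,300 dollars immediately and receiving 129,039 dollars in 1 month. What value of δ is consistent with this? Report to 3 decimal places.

δ ≈ 0.490

Indifference means u(39300) = δ · u(129039), so δ = u(39300)/u(129039).
With u(x) = x^0.6: δ = 39300^0.6/129039^0.6 = (39300/129039)^0.6 = 0.49001.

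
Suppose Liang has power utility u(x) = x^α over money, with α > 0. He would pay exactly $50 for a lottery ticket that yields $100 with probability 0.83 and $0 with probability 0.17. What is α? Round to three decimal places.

The lottery's expected utility is 0.83·u(100) + 0.17·u(0) = 0.83·100^α (since u(0) = 0 for α > 0).
Indifference: 50^α = 0.83·100^α, so (50/100)^α = 0.83.
Taking logs: α·ln(50/100) = ln(0.83), so α = -0.186330 / -0.693147 ≈ 0.269.

α ≈ 0.269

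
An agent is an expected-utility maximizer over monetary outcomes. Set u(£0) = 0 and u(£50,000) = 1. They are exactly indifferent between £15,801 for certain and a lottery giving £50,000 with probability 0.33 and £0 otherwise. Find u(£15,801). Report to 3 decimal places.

u(£15,801) equals the lottery's expected utility: 0.33·1 + 0.67·0 = 0.33.

0.330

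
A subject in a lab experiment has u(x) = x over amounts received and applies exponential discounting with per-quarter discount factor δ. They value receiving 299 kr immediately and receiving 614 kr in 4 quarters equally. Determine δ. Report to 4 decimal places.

Indifference means u(299) = δ^4 · u(614), so δ^4 = u(299)/u(614).
With u(x) = x: δ^4 = 299/614 = 0.48697.
Taking the 4th root: δ = 0.48697^(1/4) ≈ 0.8354.

δ ≈ 0.8354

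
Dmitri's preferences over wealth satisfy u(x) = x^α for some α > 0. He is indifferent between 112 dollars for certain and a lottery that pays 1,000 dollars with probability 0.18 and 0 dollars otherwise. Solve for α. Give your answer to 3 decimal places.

α ≈ 0.783

Since u(0) = 0, the lottery's EU is 0.18·1000^α.
Indifference: 112^α = 0.18·1000^α, so (112/1000)^α = 0.18.
Taking logs: α·ln(112/1000) = ln(0.18), so α = -1.714798 / -2.189256 ≈ 0.783.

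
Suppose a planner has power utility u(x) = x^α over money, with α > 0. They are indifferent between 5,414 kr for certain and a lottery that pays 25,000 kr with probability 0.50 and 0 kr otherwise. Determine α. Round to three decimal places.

α ≈ 0.453

Since u(0) = 0, the lottery's EU is 0.50·25000^α.
Setting u(5414) equal to that: 5414^α = 0.50·25000^α ⇒ (5414/25000)^α = 0.50.
Taking logs: α·ln(5414/25000) = ln(0.50), so α = -0.693147 / -1.529888 ≈ 0.453.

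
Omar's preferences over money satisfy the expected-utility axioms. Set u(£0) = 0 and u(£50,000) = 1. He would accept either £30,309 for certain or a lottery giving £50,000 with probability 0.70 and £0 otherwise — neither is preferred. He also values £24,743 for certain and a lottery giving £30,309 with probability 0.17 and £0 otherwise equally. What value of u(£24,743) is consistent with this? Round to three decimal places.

From the first indifference, u(£30,309) = 0.70·u(£50,000) + 0.30·u(£0) = 0.70·1 + 0.30·0 = 0.70.
The second indifference gives u(£24,743) = 0.17·u(£30,309) + 0.83·u(£0) = 0.17·0.70 + 0.83·0.00 = 0.1190.

0.119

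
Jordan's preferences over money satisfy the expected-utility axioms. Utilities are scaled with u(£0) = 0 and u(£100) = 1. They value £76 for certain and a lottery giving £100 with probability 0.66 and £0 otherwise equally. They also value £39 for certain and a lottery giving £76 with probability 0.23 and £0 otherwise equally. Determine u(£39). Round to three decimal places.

The first gamble pins u(£76): it must equal 0.66·1 + 0.34·0 = 0.66.
Chaining: u(£39) = 0.23·0.66 + 0.77·0.00 = 0.1518.

0.152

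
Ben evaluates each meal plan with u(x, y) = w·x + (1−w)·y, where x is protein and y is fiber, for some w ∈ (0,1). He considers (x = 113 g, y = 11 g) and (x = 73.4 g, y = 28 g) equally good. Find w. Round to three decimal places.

Equating utilities: w·113 + (1−w)·11 = w·73.4 + (1−w)·28.
Rearranging, 39.6·w − 17·(1−w) = 0.
The marginal rate of substitution is 17/39.6, so w = 17/(39.6+17) = 0.300.

w = 0.300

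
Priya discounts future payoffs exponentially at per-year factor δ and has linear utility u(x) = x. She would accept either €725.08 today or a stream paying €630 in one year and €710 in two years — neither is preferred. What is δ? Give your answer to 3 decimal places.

Present value of the stream is 630·δ + 710·δ². Indifference gives 630δ + 710δ² = 725.08.
Rearranged: 710δ² + 630δ − 725.08 = 0.
By the quadratic formula (taking the positive root), δ = (−630 + √2456127.20) / 1420 ≈ 0.660.

δ ≈ 0.660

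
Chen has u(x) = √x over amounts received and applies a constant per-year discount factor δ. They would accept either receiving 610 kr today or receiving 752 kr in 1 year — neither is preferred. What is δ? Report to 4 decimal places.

Equating discounted utilities: u(610) = δ·u(752) ⇒ δ = u(610)/u(752).
Since u(x) = √x, δ = √(610/752) = 0.90065.

δ ≈ 0.9006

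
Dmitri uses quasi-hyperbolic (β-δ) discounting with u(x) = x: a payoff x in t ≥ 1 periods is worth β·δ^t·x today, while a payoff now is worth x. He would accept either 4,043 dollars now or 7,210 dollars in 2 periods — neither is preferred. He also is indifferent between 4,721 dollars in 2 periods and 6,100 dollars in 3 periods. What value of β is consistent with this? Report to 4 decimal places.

β ≈ 0.9362

The second indifference involves only future payoffs, so β cancels: β·δ^2·4721 = β·δ^3·6100, giving δ = 4721/6100 = 0.77393.
Now use the now-vs-future pair: 4043 = β·δ^2·7210 gives β = 4043/(0.59897·7210) ≈ 0.9362.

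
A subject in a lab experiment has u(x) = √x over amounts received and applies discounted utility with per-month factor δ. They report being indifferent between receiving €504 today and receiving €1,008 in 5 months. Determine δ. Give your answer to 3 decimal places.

δ ≈ 0.933

Equating discounted utilities: u(504) = δ^5·u(1008) ⇒ δ^5 = u(504)/u(1008).
Since u(x) = √x, δ^5 = √(504/1008) = 0.70711.
Taking the 5th root: δ = 0.70711^(1/5) ≈ 0.933.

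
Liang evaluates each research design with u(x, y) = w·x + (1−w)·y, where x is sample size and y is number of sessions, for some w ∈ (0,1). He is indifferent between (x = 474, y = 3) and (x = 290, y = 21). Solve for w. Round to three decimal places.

u(474,3) = u(290,21) means w·474 + (1−w)·3 = w·290 + (1−w)·21.
Collecting terms: w·184 = (1−w)·18.
The marginal rate of substitution is 18/184, so w = 18/(184+18) = 0.089.

w = 0.089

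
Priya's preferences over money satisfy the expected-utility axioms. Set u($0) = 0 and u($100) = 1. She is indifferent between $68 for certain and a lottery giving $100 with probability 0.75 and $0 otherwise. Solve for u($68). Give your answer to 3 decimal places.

0.750

The indifference gives u($68) = 0.75·u($100) + 0.25·u($0) = 0.75·1 + 0.25·0 = 0.75.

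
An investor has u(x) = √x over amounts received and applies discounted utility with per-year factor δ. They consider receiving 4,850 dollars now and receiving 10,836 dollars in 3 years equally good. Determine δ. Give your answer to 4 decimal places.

δ ≈ 0.8746

Equating discounted utilities: u(4850) = δ^3·u(10836) ⇒ δ^3 = u(4850)/u(10836).
Since u(x) = √x, δ^3 = √(4850/10836) = 0.66902.
Taking the cube root: δ = 0.66902^(1/3) ≈ 0.8746.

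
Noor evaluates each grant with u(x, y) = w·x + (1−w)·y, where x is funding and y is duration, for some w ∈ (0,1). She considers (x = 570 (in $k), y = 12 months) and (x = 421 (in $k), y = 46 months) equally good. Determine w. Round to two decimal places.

Equating utilities: w·570 + (1−w)·12 = w·421 + (1−w)·46.
w·(570−421) = (1−w)·(46−12), i.e. w·149 = (1−w)·34.
So w/(1−w) = 34/149 = 0.2282, giving w = 34/(149+34) = 0.19.

w = 0.19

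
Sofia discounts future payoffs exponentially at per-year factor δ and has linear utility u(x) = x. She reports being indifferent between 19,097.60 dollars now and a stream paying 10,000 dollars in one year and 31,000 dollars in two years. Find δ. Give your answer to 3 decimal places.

δ ≈ 0.640

Present value of the stream is 10000·δ + 31000·δ². Indifference gives 10000δ + 31000δ² = 19097.60.
Rearranged: 31000δ² + 10000δ − 19097.60 = 0.
δ = (−10000 + √(10000² + 4·31000·19097.60)) / (2·31000) = (−10000 + √2468102400.00) / 62000 ≈ 0.640.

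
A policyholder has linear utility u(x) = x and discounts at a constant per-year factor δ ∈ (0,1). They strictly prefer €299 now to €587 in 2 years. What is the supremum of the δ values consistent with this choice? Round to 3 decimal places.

δ < 0.714

Comparing present values: 299 > δ^2·587.
Hence δ^2 < 299/587 = 0.50937, and x ↦ x^(1/2) is increasing on (0,∞).
δ < (299/587)^(1/2) ≈ 0.714.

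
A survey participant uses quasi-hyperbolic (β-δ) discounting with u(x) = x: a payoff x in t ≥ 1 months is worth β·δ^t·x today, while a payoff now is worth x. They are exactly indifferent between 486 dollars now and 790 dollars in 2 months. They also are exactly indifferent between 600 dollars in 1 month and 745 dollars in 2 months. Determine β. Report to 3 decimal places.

The second indifference involves only future payoffs, so β cancels: β·δ^1·600 = β·δ^2·745, giving δ = 600/745 = 0.80537.
Substituting δ into 486 = β·δ^2·790: β = 486/(512.409) ≈ 0.948.

β ≈ 0.948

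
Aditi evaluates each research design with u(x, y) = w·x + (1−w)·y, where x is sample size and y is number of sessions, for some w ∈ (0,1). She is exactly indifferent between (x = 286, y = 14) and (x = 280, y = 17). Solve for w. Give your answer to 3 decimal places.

w = 0.333

Equating utilities: w·286 + (1−w)·14 = w·280 + (1−w)·17.
w·(286−280) = (1−w)·(17−14), i.e. w·6 = (1−w)·3.
So w/(1−w) = 3/6 = 0.5000, giving w = 3/(6+3) = 0.333.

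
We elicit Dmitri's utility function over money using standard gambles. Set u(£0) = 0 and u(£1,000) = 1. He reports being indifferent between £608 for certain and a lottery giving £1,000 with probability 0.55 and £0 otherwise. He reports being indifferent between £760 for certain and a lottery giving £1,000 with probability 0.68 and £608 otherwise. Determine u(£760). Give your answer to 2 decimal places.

0.86

The first gamble pins u(£608): it must equal 0.55·1 + 0.45·0 = 0.55.
Chaining: u(£760) = 0.68·1.00 + 0.32·0.55 = 0.8560.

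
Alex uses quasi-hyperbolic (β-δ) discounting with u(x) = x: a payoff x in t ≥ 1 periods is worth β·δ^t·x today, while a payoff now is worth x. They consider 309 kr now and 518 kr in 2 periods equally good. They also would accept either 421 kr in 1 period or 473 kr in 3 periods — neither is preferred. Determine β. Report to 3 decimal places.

The second indifference involves only future payoffs, so β cancels: β·δ^1·421 = β·δ^3·473, giving δ^2 = 421/473 = 0.89006, so δ = 0.94343.
Now use the now-vs-future pair: 309 = β·δ^2·518 gives β = 309/(0.89006·518) ≈ 0.670.

β ≈ 0.670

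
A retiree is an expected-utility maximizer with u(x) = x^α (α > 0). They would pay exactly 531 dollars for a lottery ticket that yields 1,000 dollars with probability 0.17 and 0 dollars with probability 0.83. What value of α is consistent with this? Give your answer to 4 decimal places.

α ≈ 2.7993

The lottery's expected utility is 0.17·u(1000) + 0.83·u(0) = 0.17·1000^α (since u(0) = 0 for α > 0).
Indifference: 531^α = 0.17·1000^α, so (531/1000)^α = 0.17.
Taking logs: α·ln(531/1000) = ln(0.17), so α = -1.7719568 / -0.6329933 ≈ 2.7993.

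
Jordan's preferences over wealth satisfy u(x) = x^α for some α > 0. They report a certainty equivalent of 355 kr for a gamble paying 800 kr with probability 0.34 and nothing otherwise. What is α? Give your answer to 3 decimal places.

Since u(0) = 0, the lottery's EU is 0.34·800^α.
Equating: 355^α = 0.34·800^α, i.e. 0.4437^α = 0.34.
Taking logs: α·ln(355/800) = ln(0.34), so α = -1.078810 / -0.812494 ≈ 1.328.

α ≈ 1.328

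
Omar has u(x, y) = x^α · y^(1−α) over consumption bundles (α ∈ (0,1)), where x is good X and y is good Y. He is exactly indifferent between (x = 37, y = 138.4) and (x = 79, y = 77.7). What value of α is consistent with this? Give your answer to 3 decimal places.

α ≈ 0.432

The Cobb–Douglas utilities coincide, so 37^α·138.4^(1−α) = 79^α·77.7^(1−α).
Taking logs: α·ln 37 + (1−α)·ln 138.4 = α·ln 79 + (1−α)·ln 77.7, i.e. α·-0.758530 = (1−α)·-0.577293.
So α/(1−α) = (-0.577293)/(-0.758530) = 0.761068, and α = 0.761068/1.761068 ≈ 0.432.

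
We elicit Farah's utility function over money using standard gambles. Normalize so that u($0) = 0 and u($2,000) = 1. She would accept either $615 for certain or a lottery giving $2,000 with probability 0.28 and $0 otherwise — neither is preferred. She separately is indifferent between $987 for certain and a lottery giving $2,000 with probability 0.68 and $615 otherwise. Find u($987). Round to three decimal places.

First, u($615) = 0.28·u($2,000) + 0.72·u($0) = 0.28.
The second indifference gives u($987) = 0.68·u($2,000) + 0.32·u($615) = 0.68·1.00 + 0.32·0.28 = 0.7696.

0.770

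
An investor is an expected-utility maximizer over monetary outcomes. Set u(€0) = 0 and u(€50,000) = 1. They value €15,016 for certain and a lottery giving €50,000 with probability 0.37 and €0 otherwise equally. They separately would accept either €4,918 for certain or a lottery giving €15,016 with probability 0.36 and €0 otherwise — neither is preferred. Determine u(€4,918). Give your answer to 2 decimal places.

0.13

First, u(€15,016) = 0.37·u(€50,000) + 0.63·u(€0) = 0.37.
Chaining: u(€4,918) = 0.36·0.37 + 0.64·0.00 = 0.1332.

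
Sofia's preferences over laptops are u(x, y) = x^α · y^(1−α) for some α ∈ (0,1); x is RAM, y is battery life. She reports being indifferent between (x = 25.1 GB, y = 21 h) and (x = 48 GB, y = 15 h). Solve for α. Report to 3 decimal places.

α ≈ 0.342

Indifference: 25.1^α · 21^(1−α) = 48^α · 15^(1−α).
Taking logs: α·ln 25.1 + (1−α)·ln 21 = α·ln 48 + (1−α)·ln 15, i.e. α·-0.648333 = (1−α)·-0.336472.
With A = -0.648333 and B = -0.336472: α·A = (1−α)·B, so α = B/(A+B) = -0.336472/-0.984805 ≈ 0.342.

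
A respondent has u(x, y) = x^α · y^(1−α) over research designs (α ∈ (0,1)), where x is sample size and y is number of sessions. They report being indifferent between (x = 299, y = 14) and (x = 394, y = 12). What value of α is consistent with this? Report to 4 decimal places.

Indifference: 299^α · 14^(1−α) = 394^α · 12^(1−α).
Rearrange to (299/394)^α = (12/14)^(1−α) and take logs: α·-0.2759073 = (1−α)·-0.1541507.
So α/(1−α) = (-0.1541507)/(-0.2759073) = 0.5587047, and α = 0.5587047/1.5587047 ≈ 0.3584.

α ≈ 0.3584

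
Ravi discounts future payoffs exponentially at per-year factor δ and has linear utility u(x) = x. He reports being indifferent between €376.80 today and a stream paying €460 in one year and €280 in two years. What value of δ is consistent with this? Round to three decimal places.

δ ≈ 0.600

Equating present values: 376.80 = 460δ + 280δ².
That is, 280δ² + 460δ − 376.80 = 0, a quadratic in δ.
The positive root is δ = [−460 + √(460² + 4·280·376.80)] / (2·280) = (−460 + 796.000)/560 ≈ 0.600.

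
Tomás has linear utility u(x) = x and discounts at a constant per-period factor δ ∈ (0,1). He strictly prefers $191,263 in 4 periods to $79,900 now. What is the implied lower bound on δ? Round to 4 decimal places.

The preference means 79900 < δ^4·191263.
So δ^4 > 79900/191263 = 0.41775; taking the 4th root of both positive sides preserves the inequality.
δ > 0.41775^(1/4) = 0.8039.

δ > 0.8039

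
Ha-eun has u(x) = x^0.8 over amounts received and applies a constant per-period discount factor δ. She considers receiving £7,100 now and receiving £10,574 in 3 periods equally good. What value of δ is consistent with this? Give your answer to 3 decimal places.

The payoff in 3 periods is discounted by δ^3, so u(7100) = δ^3·u(10574) and δ^3 = u(7100)/u(10574).
With u(x) = x^0.8: δ^3 = 7100^0.8/10574^0.8 = (7100/10574)^0.8 = 0.72714.
Taking the cube root: δ = 0.72714^(1/3) ≈ 0.899.

δ ≈ 0.899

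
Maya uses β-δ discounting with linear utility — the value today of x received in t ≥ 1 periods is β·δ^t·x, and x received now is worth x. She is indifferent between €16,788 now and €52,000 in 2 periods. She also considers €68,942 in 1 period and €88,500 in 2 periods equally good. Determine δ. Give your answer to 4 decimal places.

δ ≈ 0.7790

From the later pair, β·δ^1·68942 = β·δ^2·88500; dividing through, δ = 68942/88500 = 0.77901.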